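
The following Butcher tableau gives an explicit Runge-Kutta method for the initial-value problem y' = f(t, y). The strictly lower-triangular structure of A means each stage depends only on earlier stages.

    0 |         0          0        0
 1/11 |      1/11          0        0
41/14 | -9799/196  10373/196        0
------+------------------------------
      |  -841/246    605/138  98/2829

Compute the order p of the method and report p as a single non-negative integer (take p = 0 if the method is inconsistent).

3

b = (-841/246, 605/138, 98/2829)
c = (0, 1/11, 41/14)
Ac = (0, 0, 943/196)
Σ b_i: (-841/246)·1 + 605/138·1 + 98/2829·1 = 1 ✓
b·c: 605/138·1/11 + 98/2829·41/14 = 1/2 ✓
b·c²: 605/138·1/121 + 98/2829·1681/196 = 1/3 ✓
b·Ac: 98/2829·943/196 = 1/6 ✓; 3 stages ⇒ order 3.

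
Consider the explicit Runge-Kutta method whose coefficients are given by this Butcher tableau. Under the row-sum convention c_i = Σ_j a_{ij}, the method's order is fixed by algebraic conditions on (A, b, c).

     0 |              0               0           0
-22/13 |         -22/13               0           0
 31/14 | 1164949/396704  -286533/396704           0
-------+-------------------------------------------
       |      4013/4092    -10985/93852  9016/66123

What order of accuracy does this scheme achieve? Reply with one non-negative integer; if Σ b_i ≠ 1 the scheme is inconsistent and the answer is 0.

b = (4013/4092, -10985/93852, 9016/66123)
c = (0, -22/13, 31/14)
Ac = (0, 0, 22041/18032)
Σ b_i: 4013/4092·1 + (-10985/93852)·1 + 9016/66123·1 = 1 ✓
b·c: (-10985/93852)·(-22/13) + 9016/66123·31/14 = 1/2 ✓
b·c²: (-10985/93852)·484/169 + 9016/66123·961/196 = 1/3 ✓
b·Ac: 9016/66123·22041/18032 = 1/6 ✓; 3 stages ⇒ order 3.

3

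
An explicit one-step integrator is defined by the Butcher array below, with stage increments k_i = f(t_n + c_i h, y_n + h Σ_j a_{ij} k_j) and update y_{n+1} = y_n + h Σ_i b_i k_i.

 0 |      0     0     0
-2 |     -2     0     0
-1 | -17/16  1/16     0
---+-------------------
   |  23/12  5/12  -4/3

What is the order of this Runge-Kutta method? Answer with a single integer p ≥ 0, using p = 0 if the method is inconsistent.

3

b = (23/12, 5/12, -4/3)
c = (0, -2, -1)
Ac = (0, 0, -1/8)
Σ b_i: 23/12·1 + 5/12·1 + (-4/3)·1 = 1 ✓
b·c: 5/12·(-2) + (-4/3)·(-1) = 1/2 ✓
b·c²: 5/12·4 + (-4/3)·1 = 1/3 ✓
b·Ac: (-4/3)·(-1/8) = 1/6 ✓; 3 stages ⇒ order 3.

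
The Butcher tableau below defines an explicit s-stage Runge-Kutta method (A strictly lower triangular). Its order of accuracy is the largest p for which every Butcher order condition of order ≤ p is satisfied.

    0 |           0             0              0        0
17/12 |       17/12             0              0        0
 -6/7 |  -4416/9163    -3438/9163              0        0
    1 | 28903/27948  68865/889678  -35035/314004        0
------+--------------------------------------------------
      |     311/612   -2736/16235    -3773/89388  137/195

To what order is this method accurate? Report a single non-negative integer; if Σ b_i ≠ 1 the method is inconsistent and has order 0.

4

b = (311/612, -2736/16235, -3773/89388, 137/195)
c = (0, 17/12, -6/7, 1)
Ac = (0, 0, -573/1078, 225/1096)
Σ b_i: 311/612·1 + (-2736/16235)·1 + (-3773/89388)·1 + 137/195·1 = 1 ✓
b·c: (-2736/16235)·17/12 + (-3773/89388)·(-6/7) + 137/195·1 = 1/2 ✓
b·c²: (-2736/16235)·289/144 + (-3773/89388)·36/49 + 137/195·1 = 1/3 ✓
b·Ac: (-3773/89388)·(-573/1078) + 137/195·225/1096 = 1/6 ✓
b·c³: (-2736/16235)·4913/1728 + (-3773/89388)·(-216/343) + 137/195·1 = 1/4 ✓
b·(c∘Ac): (-3773/89388)·1719/3773 + 137/195·225/1096 = 1/8 ✓
b·Ac²: (-3773/89388)·(-3247/4312) + 137/195·965/13152 = 1/12 ✓
b·A²c: 137/195·65/1096 = 1/24 ✓; 4 stages ⇒ order 4.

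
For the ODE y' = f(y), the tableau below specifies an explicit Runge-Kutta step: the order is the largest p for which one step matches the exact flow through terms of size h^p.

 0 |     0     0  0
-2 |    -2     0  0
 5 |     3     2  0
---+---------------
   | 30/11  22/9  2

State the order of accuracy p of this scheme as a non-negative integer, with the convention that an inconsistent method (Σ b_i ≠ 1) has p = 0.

b = (30/11, 22/9, 2)
c = (0, -2, 5)
Ac = (0, 0, -4)
Σ b_i: 30/11·1 + 22/9·1 + 2·1 = 710/99 ≠ 1 ⇒ order 0.

0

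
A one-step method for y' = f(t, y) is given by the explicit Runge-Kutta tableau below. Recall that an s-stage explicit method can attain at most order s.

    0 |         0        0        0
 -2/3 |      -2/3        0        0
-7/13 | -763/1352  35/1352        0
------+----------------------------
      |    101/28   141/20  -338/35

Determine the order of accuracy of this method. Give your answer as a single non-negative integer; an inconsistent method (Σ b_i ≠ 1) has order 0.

b = (101/28, 141/20, -338/35)
c = (0, -2/3, -7/13)
Ac = (0, 0, -35/2028)
Σ b_i: 101/28·1 + 141/20·1 + (-338/35)·1 = 1 ✓
b·c: 141/20·(-2/3) + (-338/35)·(-7/13) = 1/2 ✓
b·c²: 141/20·4/9 + (-338/35)·49/169 = 1/3 ✓
b·Ac: (-338/35)·(-35/2028) = 1/6 ✓; 3 stages ⇒ order 3.

3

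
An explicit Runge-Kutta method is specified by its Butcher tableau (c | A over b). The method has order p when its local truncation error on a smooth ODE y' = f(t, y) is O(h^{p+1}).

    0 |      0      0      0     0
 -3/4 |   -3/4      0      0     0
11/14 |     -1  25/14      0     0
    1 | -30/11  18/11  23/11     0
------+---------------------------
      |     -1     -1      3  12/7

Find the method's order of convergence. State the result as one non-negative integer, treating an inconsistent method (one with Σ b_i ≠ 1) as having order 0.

b = (-1, -1, 3, 12/7)
c = (0, -3/4, 11/14, 1)
Ac = (0, 0, -75/56, 32/77)
Σ b_i: (-1)·1 + (-1)·1 + 3·1 + 12/7·1 = 19/7 ≠ 1 ⇒ order 0.

0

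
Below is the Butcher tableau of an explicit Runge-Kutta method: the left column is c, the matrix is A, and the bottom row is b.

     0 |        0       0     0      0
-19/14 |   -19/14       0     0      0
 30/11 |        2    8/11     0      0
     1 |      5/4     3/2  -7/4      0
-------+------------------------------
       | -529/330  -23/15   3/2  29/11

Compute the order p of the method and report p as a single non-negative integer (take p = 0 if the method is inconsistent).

1

b = (-529/330, -23/15, 3/2, 29/11)
c = (0, -19/14, 30/11, 1)
Ac = (0, 0, -76/77, -2097/308)
Σ b_i: (-529/330)·1 + (-23/15)·1 + 3/2·1 + 29/11·1 = 1 ✓
b·c: (-23/15)·(-19/14) + 3/2·30/11 + 29/11·1 = 20347/2310 ≠ 1/2 ⇒ order 1.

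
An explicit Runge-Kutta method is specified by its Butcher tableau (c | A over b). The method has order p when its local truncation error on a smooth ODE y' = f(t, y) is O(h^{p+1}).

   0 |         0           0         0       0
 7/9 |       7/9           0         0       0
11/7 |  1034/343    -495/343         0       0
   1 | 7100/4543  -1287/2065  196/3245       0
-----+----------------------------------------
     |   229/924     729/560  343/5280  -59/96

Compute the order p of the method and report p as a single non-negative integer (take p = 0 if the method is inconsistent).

b = (229/924, 729/560, 343/5280, -59/96)
c = (0, 7/9, 11/7, 1)
Ac = (0, 0, -55/49, -23/59)
Σ b_i: 229/924·1 + 729/560·1 + 343/5280·1 + (-59/96)·1 = 1 ✓
b·c: 729/560·7/9 + 343/5280·11/7 + (-59/96)·1 = 1/2 ✓
b·c²: 729/560·49/81 + 343/5280·121/49 + (-59/96)·1 = 1/3 ✓
b·Ac: 343/5280·(-55/49) + (-59/96)·(-23/59) = 1/6 ✓
b·c³: 729/560·343/729 + 343/5280·1331/343 + (-59/96)·1 = 1/4 ✓
b·(c∘Ac): 343/5280·(-605/343) + (-59/96)·(-23/59) = 1/8 ✓
b·Ac²: 343/5280·(-55/63) + (-59/96)·(-121/531) = 1/12 ✓
b·A²c: (-59/96)·(-4/59) = 1/24 ✓; 4 stages ⇒ order 4.

4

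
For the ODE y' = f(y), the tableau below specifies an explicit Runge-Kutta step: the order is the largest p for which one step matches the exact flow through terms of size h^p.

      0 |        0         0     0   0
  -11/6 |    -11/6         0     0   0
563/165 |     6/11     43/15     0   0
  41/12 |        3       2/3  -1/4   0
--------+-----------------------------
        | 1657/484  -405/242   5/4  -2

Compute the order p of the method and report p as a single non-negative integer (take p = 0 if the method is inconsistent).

2

b = (1657/484, -405/242, 5/4, -2)
c = (0, -11/6, 563/165, 41/12)
Ac = (0, 0, -473/90, -4109/1980)
Σ b_i: 1657/484·1 + (-405/242)·1 + 5/4·1 + (-2)·1 = 1 ✓
b·c: (-405/242)·(-11/6) + 5/4·563/165 + (-2)·41/12 = 1/2 ✓
b·c²: (-405/242)·121/36 + 5/4·316969/27225 + (-2)·1681/144 = -17447/1210 ≠ 1/3 ⇒ order 2.
b·Ac: 5/4·(-473/90) + (-2)·(-4109/1980) = -3193/1320 ≠ 1/6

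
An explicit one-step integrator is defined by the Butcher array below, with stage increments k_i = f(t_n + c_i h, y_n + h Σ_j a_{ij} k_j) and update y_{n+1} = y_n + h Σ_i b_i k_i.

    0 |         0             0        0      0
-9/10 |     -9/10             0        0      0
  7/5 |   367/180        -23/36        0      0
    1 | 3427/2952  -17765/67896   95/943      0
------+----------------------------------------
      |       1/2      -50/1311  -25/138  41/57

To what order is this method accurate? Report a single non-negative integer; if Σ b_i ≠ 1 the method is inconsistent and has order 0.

4

b = (1/2, -50/1311, -25/138, 41/57)
c = (0, -9/10, 7/5, 1)
Ac = (0, 0, 23/40, 247/656)
Σ b_i: 1/2·1 + (-50/1311)·1 + (-25/138)·1 + 41/57·1 = 1 ✓
b·c: (-50/1311)·(-9/10) + (-25/138)·7/5 + 41/57·1 = 1/2 ✓
b·c²: (-50/1311)·81/100 + (-25/138)·49/25 + 41/57·1 = 1/3 ✓
b·Ac: (-25/138)·23/40 + 41/57·247/656 = 1/6 ✓
b·c³: (-50/1311)·(-729/1000) + (-25/138)·343/125 + 41/57·1 = 1/4 ✓
b·(c∘Ac): (-25/138)·161/200 + 41/57·247/656 = 1/8 ✓
b·Ac²: (-25/138)·(-207/400) + 41/57·(-19/1312) = 1/12 ✓
b·A²c: 41/57·19/328 = 1/24 ✓; 4 stages ⇒ order 4.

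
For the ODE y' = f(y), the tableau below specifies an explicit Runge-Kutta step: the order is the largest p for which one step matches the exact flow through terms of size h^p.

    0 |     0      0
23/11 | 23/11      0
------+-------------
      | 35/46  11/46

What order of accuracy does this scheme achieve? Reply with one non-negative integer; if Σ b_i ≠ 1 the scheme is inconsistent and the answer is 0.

2

b = (35/46, 11/46)
c = (0, 23/11)
Σ b_i: 35/46·1 + 11/46·1 = 1 ✓
b·c: 11/46·23/11 = 1/2 ✓; 2 stages ⇒ order 2.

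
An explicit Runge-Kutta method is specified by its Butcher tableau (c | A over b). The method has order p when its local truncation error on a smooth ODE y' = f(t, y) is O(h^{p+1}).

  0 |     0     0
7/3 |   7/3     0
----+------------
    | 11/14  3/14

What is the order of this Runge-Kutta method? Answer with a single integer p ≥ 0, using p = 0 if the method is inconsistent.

2

b = (11/14, 3/14)
c = (0, 7/3)
Σ b_i: 11/14·1 + 3/14·1 = 1 ✓
b·c: 3/14·7/3 = 1/2 ✓; 2 stages ⇒ order 2.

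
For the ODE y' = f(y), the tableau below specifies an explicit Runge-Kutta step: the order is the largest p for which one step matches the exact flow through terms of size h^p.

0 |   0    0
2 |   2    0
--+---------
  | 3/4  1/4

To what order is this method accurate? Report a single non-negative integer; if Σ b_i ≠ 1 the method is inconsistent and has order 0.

b = (3/4, 1/4)
c = (0, 2)
Σ b_i: 3/4·1 + 1/4·1 = 1 ✓
b·c: 1/4·2 = 1/2 ✓; 2 stages ⇒ order 2.

2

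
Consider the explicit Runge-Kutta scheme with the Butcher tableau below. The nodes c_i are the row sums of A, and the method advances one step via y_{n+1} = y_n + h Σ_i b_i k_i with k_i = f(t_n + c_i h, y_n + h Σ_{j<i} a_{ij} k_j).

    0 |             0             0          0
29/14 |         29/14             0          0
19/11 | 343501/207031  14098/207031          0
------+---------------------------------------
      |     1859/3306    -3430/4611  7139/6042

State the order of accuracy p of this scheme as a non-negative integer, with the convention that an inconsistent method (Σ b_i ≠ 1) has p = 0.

3

b = (1859/3306, -3430/4611, 7139/6042)
c = (0, 29/14, 19/11)
Ac = (0, 0, 1007/7139)
Σ b_i: 1859/3306·1 + (-3430/4611)·1 + 7139/6042·1 = 1 ✓
b·c: (-3430/4611)·29/14 + 7139/6042·19/11 = 1/2 ✓
b·c²: (-3430/4611)·841/196 + 7139/6042·361/121 = 1/3 ✓
b·Ac: 7139/6042·1007/7139 = 1/6 ✓; 3 stages ⇒ order 3.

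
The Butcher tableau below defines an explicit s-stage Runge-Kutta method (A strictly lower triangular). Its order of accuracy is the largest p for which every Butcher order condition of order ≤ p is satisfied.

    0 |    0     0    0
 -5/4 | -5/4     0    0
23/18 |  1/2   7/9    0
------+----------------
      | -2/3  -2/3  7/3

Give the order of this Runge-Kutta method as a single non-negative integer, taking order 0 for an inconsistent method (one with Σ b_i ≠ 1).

1

b = (-2/3, -2/3, 7/3)
c = (0, -5/4, 23/18)
Ac = (0, 0, -35/36)
Σ b_i: (-2/3)·1 + (-2/3)·1 + 7/3·1 = 1 ✓
b·c: (-2/3)·(-5/4) + 7/3·23/18 = 103/27 ≠ 1/2 ⇒ order 1.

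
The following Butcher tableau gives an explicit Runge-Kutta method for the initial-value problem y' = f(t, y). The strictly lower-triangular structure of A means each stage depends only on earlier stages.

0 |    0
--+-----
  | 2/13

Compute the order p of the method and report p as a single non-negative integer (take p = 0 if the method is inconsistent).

0

b = (2/13)
c = (0)
Σ b_i: 2/13·1 = 2/13 ≠ 1 ⇒ order 0.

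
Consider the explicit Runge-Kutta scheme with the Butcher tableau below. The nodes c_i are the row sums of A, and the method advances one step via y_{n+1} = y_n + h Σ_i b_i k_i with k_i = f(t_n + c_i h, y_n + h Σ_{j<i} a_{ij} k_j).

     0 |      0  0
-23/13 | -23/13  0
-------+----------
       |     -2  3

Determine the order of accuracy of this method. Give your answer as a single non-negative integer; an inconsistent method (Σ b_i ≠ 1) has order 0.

b = (-2, 3)
c = (0, -23/13)
Σ b_i: (-2)·1 + 3·1 = 1 ✓
b·c: 3·(-23/13) = -69/13 ≠ 1/2 ⇒ order 1.

1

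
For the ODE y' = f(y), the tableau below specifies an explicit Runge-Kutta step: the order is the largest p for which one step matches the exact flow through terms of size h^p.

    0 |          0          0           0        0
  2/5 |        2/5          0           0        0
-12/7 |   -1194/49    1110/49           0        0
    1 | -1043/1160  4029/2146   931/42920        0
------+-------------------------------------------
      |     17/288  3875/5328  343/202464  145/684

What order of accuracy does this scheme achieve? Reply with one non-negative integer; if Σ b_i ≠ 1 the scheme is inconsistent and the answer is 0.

4

b = (17/288, 3875/5328, 343/202464, 145/684)
c = (0, 2/5, -12/7, 1)
Ac = (0, 0, 444/49, 207/290)
Σ b_i: 17/288·1 + 3875/5328·1 + 343/202464·1 + 145/684·1 = 1 ✓
b·c: 3875/5328·2/5 + 343/202464·(-12/7) + 145/684·1 = 1/2 ✓
b·c²: 3875/5328·4/25 + 343/202464·144/49 + 145/684·1 = 1/3 ✓
b·Ac: 343/202464·444/49 + 145/684·207/290 = 1/6 ✓
b·c³: 3875/5328·8/125 + 343/202464·(-1728/343) + 145/684·1 = 1/4 ✓
b·(c∘Ac): 343/202464·(-5328/343) + 145/684·207/290 = 1/8 ✓
b·Ac²: 343/202464·888/245 + 145/684·264/725 = 1/12 ✓
b·A²c: 145/684·57/290 = 1/24 ✓; 4 stages ⇒ order 4.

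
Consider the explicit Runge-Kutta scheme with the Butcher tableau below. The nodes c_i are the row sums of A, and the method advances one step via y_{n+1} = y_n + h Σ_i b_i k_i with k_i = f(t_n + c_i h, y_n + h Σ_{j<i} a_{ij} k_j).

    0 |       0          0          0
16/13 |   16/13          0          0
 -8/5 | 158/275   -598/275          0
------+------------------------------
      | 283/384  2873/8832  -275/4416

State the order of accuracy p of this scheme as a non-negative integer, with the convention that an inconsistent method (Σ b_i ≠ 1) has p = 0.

b = (283/384, 2873/8832, -275/4416)
c = (0, 16/13, -8/5)
Ac = (0, 0, -736/275)
Σ b_i: 283/384·1 + 2873/8832·1 + (-275/4416)·1 = 1 ✓
b·c: 2873/8832·16/13 + (-275/4416)·(-8/5) = 1/2 ✓
b·c²: 2873/8832·256/169 + (-275/4416)·64/25 = 1/3 ✓
b·Ac: (-275/4416)·(-736/275) = 1/6 ✓; 3 stages ⇒ order 3.

3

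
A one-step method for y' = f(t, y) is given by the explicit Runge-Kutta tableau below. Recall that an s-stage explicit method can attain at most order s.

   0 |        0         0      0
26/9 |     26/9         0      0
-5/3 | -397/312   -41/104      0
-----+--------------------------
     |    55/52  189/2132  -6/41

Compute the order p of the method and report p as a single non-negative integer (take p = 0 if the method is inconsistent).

b = (55/52, 189/2132, -6/41)
c = (0, 26/9, -5/3)
Ac = (0, 0, -41/36)
Σ b_i: 55/52·1 + 189/2132·1 + (-6/41)·1 = 1 ✓
b·c: 189/2132·26/9 + (-6/41)·(-5/3) = 1/2 ✓
b·c²: 189/2132·676/81 + (-6/41)·25/9 = 1/3 ✓
b·Ac: (-6/41)·(-41/36) = 1/6 ✓; 3 stages ⇒ order 3.

3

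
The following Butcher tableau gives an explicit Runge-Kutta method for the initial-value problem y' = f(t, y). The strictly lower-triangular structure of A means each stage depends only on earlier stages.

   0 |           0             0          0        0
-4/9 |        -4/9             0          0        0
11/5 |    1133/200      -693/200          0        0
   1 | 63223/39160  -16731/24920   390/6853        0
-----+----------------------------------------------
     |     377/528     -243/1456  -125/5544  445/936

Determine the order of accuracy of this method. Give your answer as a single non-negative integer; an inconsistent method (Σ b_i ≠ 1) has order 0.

4

b = (377/528, -243/1456, -125/5544, 445/936)
c = (0, -4/9, 11/5, 1)
Ac = (0, 0, 77/50, 377/890)
Σ b_i: 377/528·1 + (-243/1456)·1 + (-125/5544)·1 + 445/936·1 = 1 ✓
b·c: (-243/1456)·(-4/9) + (-125/5544)·11/5 + 445/936·1 = 1/2 ✓
b·c²: (-243/1456)·16/81 + (-125/5544)·121/25 + 445/936·1 = 1/3 ✓
b·Ac: (-125/5544)·77/50 + 445/936·377/890 = 1/6 ✓
b·c³: (-243/1456)·(-64/729) + (-125/5544)·1331/125 + 445/936·1 = 1/4 ✓
b·(c∘Ac): (-125/5544)·847/250 + 445/936·377/890 = 1/8 ✓
b·Ac²: (-125/5544)·(-154/225) + 445/936·572/4005 = 1/12 ✓
b·A²c: 445/936·39/445 = 1/24 ✓; 4 stages ⇒ order 4.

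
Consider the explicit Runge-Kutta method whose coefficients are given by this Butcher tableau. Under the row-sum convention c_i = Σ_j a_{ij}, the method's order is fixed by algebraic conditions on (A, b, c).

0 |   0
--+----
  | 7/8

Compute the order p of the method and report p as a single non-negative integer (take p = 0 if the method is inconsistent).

b = (7/8)
c = (0)
Σ b_i: 7/8·1 = 7/8 ≠ 1 ⇒ order 0.

0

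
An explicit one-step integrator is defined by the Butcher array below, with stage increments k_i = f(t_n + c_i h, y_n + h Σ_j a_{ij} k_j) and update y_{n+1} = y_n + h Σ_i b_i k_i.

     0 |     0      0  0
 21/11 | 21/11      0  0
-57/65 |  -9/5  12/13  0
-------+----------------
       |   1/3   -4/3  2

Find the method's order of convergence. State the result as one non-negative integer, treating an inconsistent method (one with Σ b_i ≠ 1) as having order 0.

1

b = (1/3, -4/3, 2)
c = (0, 21/11, -57/65)
Ac = (0, 0, 252/143)
Σ b_i: 1/3·1 + (-4/3)·1 + 2·1 = 1 ✓
b·c: (-4/3)·21/11 + 2·(-57/65) = -3074/715 ≠ 1/2 ⇒ order 1.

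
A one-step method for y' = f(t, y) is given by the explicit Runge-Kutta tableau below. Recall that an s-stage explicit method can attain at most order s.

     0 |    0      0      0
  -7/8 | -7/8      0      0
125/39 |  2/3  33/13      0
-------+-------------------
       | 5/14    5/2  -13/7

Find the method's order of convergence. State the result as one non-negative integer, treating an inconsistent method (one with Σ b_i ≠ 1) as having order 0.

b = (5/14, 5/2, -13/7)
c = (0, -7/8, 125/39)
Ac = (0, 0, -231/104)
Σ b_i: 5/14·1 + 5/2·1 + (-13/7)·1 = 1 ✓
b·c: 5/2·(-7/8) + (-13/7)·125/39 = -2735/336 ≠ 1/2 ⇒ order 1.

1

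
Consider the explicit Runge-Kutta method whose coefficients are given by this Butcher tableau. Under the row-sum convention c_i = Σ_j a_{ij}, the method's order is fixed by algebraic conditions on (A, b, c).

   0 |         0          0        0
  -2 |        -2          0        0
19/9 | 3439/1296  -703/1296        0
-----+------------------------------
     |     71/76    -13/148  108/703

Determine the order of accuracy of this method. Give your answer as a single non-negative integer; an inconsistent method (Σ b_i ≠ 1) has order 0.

3

b = (71/76, -13/148, 108/703)
c = (0, -2, 19/9)
Ac = (0, 0, 703/648)
Σ b_i: 71/76·1 + (-13/148)·1 + 108/703·1 = 1 ✓
b·c: (-13/148)·(-2) + 108/703·19/9 = 1/2 ✓
b·c²: (-13/148)·4 + 108/703·361/81 = 1/3 ✓
b·Ac: 108/703·703/648 = 1/6 ✓; 3 stages ⇒ order 3.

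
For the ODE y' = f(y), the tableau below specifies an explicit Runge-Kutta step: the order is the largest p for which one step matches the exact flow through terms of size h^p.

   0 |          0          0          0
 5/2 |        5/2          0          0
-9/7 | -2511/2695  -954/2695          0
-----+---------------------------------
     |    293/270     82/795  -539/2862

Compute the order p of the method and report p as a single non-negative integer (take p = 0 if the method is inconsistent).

b = (293/270, 82/795, -539/2862)
c = (0, 5/2, -9/7)
Ac = (0, 0, -477/539)
Σ b_i: 293/270·1 + 82/795·1 + (-539/2862)·1 = 1 ✓
b·c: 82/795·5/2 + (-539/2862)·(-9/7) = 1/2 ✓
b·c²: 82/795·25/4 + (-539/2862)·81/49 = 1/3 ✓
b·Ac: (-539/2862)·(-477/539) = 1/6 ✓; 3 stages ⇒ order 3.

3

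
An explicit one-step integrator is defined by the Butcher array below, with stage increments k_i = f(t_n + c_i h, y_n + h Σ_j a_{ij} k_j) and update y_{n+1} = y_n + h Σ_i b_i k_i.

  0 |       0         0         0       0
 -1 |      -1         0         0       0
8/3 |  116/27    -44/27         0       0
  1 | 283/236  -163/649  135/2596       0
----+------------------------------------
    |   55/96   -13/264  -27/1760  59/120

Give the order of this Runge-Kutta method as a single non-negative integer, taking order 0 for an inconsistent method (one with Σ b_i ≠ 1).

4

b = (55/96, -13/264, -27/1760, 59/120)
c = (0, -1, 8/3, 1)
Ac = (0, 0, 44/27, 23/59)
Σ b_i: 55/96·1 + (-13/264)·1 + (-27/1760)·1 + 59/120·1 = 1 ✓
b·c: (-13/264)·(-1) + (-27/1760)·8/3 + 59/120·1 = 1/2 ✓
b·c²: (-13/264)·1 + (-27/1760)·64/9 + 59/120·1 = 1/3 ✓
b·Ac: (-27/1760)·44/27 + 59/120·23/59 = 1/6 ✓
b·c³: (-13/264)·(-1) + (-27/1760)·512/27 + 59/120·1 = 1/4 ✓
b·(c∘Ac): (-27/1760)·352/81 + 59/120·23/59 = 1/8 ✓
b·Ac²: (-27/1760)·(-44/27) + 59/120·7/59 = 1/12 ✓
b·A²c: 59/120·5/59 = 1/24 ✓; 4 stages ⇒ order 4.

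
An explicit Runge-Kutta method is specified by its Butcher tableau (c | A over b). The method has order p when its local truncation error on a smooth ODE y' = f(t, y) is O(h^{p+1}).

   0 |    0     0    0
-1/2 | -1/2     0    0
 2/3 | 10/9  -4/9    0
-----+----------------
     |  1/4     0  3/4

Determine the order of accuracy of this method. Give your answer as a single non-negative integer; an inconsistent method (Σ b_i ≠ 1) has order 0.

3

b = (1/4, 0, 3/4)
c = (0, -1/2, 2/3)
Ac = (0, 0, 2/9)
Σ b_i: 1/4·1 + 3/4·1 = 1 ✓
b·c: 3/4·2/3 = 1/2 ✓
b·c²: 3/4·4/9 = 1/3 ✓
b·Ac: 3/4·2/9 = 1/6 ✓; 3 stages ⇒ order 3.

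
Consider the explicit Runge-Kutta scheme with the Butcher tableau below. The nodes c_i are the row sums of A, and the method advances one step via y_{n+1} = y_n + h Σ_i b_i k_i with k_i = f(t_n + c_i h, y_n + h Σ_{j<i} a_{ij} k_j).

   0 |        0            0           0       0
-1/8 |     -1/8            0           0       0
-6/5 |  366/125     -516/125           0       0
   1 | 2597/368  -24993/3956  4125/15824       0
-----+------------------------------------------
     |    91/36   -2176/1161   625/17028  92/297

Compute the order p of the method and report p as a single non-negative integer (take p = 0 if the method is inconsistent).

4

b = (91/36, -2176/1161, 625/17028, 92/297)
c = (0, -1/8, -6/5, 1)
Ac = (0, 0, 129/250, 351/736)
Σ b_i: 91/36·1 + (-2176/1161)·1 + 625/17028·1 + 92/297·1 = 1 ✓
b·c: (-2176/1161)·(-1/8) + 625/17028·(-6/5) + 92/297·1 = 1/2 ✓
b·c²: (-2176/1161)·1/64 + 625/17028·36/25 + 92/297·1 = 1/3 ✓
b·Ac: 625/17028·129/250 + 92/297·351/736 = 1/6 ✓
b·c³: (-2176/1161)·(-1/512) + 625/17028·(-216/125) + 92/297·1 = 1/4 ✓
b·(c∘Ac): 625/17028·(-387/625) + 92/297·351/736 = 1/8 ✓
b·Ac²: 625/17028·(-129/2000) + 92/297·1629/5888 = 1/12 ✓
b·A²c: 92/297·99/736 = 1/24 ✓; 4 stages ⇒ order 4.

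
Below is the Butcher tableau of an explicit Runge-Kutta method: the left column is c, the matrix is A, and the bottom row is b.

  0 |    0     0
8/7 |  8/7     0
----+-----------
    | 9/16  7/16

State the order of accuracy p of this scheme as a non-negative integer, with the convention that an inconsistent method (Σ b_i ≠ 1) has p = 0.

b = (9/16, 7/16)
c = (0, 8/7)
Σ b_i: 9/16·1 + 7/16·1 = 1 ✓
b·c: 7/16·8/7 = 1/2 ✓; 2 stages ⇒ order 2.

2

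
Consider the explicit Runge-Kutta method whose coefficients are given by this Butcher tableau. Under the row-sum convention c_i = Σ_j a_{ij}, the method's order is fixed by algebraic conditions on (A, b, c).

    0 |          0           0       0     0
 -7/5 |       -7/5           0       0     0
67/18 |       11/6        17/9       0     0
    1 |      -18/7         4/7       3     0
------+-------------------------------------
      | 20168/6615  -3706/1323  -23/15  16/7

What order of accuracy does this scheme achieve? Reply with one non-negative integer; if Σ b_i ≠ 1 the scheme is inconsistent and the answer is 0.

2

b = (20168/6615, -3706/1323, -23/15, 16/7)
c = (0, -7/5, 67/18, 1)
Ac = (0, 0, -119/45, 311/30)
Σ b_i: 20168/6615·1 + (-3706/1323)·1 + (-23/15)·1 + 16/7·1 = 1 ✓
b·c: (-3706/1323)·(-7/5) + (-23/15)·67/18 + 16/7·1 = 1/2 ✓
b·c²: (-3706/1323)·49/25 + (-23/15)·4489/324 + 16/7·1 = -4158757/170100 ≠ 1/3 ⇒ order 2.
b·Ac: (-23/15)·(-119/45) + 16/7·311/30 = 131119/4725 ≠ 1/6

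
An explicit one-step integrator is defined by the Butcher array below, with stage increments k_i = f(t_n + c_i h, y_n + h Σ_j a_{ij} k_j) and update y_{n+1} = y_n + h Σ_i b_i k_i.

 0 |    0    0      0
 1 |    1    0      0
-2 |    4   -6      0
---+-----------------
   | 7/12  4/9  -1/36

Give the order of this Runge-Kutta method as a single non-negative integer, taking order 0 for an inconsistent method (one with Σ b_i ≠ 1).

3

b = (7/12, 4/9, -1/36)
c = (0, 1, -2)
Ac = (0, 0, -6)
Σ b_i: 7/12·1 + 4/9·1 + (-1/36)·1 = 1 ✓
b·c: 4/9·1 + (-1/36)·(-2) = 1/2 ✓
b·c²: 4/9·1 + (-1/36)·4 = 1/3 ✓
b·Ac: (-1/36)·(-6) = 1/6 ✓; 3 stages ⇒ order 3.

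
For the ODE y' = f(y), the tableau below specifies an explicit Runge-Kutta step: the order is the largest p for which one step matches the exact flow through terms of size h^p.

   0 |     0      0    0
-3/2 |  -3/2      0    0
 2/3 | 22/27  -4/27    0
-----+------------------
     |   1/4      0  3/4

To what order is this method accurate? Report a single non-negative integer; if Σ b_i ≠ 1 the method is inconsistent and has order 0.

b = (1/4, 0, 3/4)
c = (0, -3/2, 2/3)
Ac = (0, 0, 2/9)
Σ b_i: 1/4·1 + 3/4·1 = 1 ✓
b·c: 3/4·2/3 = 1/2 ✓
b·c²: 3/4·4/9 = 1/3 ✓
b·Ac: 3/4·2/9 = 1/6 ✓; 3 stages ⇒ order 3.

3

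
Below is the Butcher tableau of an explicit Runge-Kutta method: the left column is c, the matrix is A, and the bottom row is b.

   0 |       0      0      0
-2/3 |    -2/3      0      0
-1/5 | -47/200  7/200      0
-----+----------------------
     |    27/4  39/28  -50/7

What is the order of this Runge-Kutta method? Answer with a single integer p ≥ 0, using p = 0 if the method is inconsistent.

b = (27/4, 39/28, -50/7)
c = (0, -2/3, -1/5)
Ac = (0, 0, -7/300)
Σ b_i: 27/4·1 + 39/28·1 + (-50/7)·1 = 1 ✓
b·c: 39/28·(-2/3) + (-50/7)·(-1/5) = 1/2 ✓
b·c²: 39/28·4/9 + (-50/7)·1/25 = 1/3 ✓
b·Ac: (-50/7)·(-7/300) = 1/6 ✓; 3 stages ⇒ order 3.

3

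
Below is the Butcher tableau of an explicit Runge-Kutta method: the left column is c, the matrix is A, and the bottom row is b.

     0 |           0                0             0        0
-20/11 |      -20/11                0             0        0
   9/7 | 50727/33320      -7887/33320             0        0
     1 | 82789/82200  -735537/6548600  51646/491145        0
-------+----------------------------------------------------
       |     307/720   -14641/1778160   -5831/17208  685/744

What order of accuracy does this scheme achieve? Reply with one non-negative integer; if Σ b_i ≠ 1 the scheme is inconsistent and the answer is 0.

4

b = (307/720, -14641/1778160, -5831/17208, 685/744)
c = (0, -20/11, 9/7, 1)
Ac = (0, 0, 717/1666, 93/274)
Σ b_i: 307/720·1 + (-14641/1778160)·1 + (-5831/17208)·1 + 685/744·1 = 1 ✓
b·c: (-14641/1778160)·(-20/11) + (-5831/17208)·9/7 + 685/744·1 = 1/2 ✓
b·c²: (-14641/1778160)·400/121 + (-5831/17208)·81/49 + 685/744·1 = 1/3 ✓
b·Ac: (-5831/17208)·717/1666 + 685/744·93/274 = 1/6 ✓
b·c³: (-14641/1778160)·(-8000/1331) + (-5831/17208)·729/343 + 685/744·1 = 1/4 ✓
b·(c∘Ac): (-5831/17208)·6453/11662 + 685/744·93/274 = 1/8 ✓
b·Ac²: (-5831/17208)·(-7170/9163) + 685/744·(-1488/7535) = 1/12 ✓
b·A²c: 685/744·31/685 = 1/24 ✓; 4 stages ⇒ order 4.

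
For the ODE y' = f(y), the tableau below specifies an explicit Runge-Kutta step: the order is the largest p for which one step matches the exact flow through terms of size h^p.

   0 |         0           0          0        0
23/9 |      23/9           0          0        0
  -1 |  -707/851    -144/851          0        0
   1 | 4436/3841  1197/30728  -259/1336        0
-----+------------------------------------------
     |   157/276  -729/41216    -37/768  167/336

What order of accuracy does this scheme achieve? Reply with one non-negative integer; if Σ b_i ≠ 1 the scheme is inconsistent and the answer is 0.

4

b = (157/276, -729/41216, -37/768, 167/336)
c = (0, 23/9, -1, 1)
Ac = (0, 0, -16/37, 49/167)
Σ b_i: 157/276·1 + (-729/41216)·1 + (-37/768)·1 + 167/336·1 = 1 ✓
b·c: (-729/41216)·23/9 + (-37/768)·(-1) + 167/336·1 = 1/2 ✓
b·c²: (-729/41216)·529/81 + (-37/768)·1 + 167/336·1 = 1/3 ✓
b·Ac: (-37/768)·(-16/37) + 167/336·49/167 = 1/6 ✓
b·c³: (-729/41216)·12167/729 + (-37/768)·(-1) + 167/336·1 = 1/4 ✓
b·(c∘Ac): (-37/768)·16/37 + 167/336·49/167 = 1/8 ✓
b·Ac²: (-37/768)·(-368/333) + 167/336·91/1503 = 1/12 ✓
b·A²c: 167/336·14/167 = 1/24 ✓; 4 stages ⇒ order 4.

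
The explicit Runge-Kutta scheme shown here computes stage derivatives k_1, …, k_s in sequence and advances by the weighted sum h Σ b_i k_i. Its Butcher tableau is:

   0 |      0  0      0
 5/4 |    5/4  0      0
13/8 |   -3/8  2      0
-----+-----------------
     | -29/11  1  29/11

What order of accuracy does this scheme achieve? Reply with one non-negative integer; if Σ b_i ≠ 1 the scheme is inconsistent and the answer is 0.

1

b = (-29/11, 1, 29/11)
c = (0, 5/4, 13/8)
Ac = (0, 0, 5/2)
Σ b_i: (-29/11)·1 + 1·1 + 29/11·1 = 1 ✓
b·c: 1·5/4 + 29/11·13/8 = 487/88 ≠ 1/2 ⇒ order 1.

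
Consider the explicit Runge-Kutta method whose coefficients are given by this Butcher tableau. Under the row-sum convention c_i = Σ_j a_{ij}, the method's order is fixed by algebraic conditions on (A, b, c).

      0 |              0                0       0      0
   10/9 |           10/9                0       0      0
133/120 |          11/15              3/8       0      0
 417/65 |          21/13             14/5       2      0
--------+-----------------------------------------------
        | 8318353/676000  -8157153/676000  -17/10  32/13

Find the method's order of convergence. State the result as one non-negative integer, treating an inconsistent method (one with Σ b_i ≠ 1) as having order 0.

2

b = (8318353/676000, -8157153/676000, -17/10, 32/13)
c = (0, 10/9, 133/120, 417/65)
Ac = (0, 0, 5/12, 959/180)
Σ b_i: 8318353/676000·1 + (-8157153/676000)·1 + (-17/10)·1 + 32/13·1 = 1 ✓
b·c: (-8157153/676000)·10/9 + (-17/10)·133/120 + 32/13·417/65 = 1/2 ✓
b·c²: (-8157153/676000)·100/81 + (-17/10)·17689/14400 + 32/13·173889/4225 = 80032596857/949104000 ≠ 1/3 ⇒ order 2.
b·Ac: (-17/10)·5/12 + 32/13·959/180 = 58061/4680 ≠ 1/6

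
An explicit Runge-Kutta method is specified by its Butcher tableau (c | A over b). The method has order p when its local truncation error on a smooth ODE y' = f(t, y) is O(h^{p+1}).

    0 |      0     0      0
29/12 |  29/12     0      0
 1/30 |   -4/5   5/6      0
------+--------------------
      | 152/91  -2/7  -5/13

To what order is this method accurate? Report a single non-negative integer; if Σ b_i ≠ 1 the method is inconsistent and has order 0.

b = (152/91, -2/7, -5/13)
c = (0, 29/12, 1/30)
Ac = (0, 0, 145/72)
Σ b_i: 152/91·1 + (-2/7)·1 + (-5/13)·1 = 1 ✓
b·c: (-2/7)·29/12 + (-5/13)·1/30 = -64/91 ≠ 1/2 ⇒ order 1.

1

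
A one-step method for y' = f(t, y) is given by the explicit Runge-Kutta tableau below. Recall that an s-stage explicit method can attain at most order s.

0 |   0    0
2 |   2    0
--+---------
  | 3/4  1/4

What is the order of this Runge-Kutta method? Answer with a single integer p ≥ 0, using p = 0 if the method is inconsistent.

b = (3/4, 1/4)
c = (0, 2)
Σ b_i: 3/4·1 + 1/4·1 = 1 ✓
b·c: 1/4·2 = 1/2 ✓; 2 stages ⇒ order 2.

2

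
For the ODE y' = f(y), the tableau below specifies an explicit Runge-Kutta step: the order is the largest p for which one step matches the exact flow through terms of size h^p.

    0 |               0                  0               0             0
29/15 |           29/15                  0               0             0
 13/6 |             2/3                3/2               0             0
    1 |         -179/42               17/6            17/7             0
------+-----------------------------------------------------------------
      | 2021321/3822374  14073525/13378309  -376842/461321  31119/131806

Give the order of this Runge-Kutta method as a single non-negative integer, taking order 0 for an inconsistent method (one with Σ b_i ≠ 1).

b = (2021321/3822374, 14073525/13378309, -376842/461321, 31119/131806)
c = (0, 29/15, 13/6, 1)
Ac = (0, 0, 29/10, 3383/315)
Σ b_i: 2021321/3822374·1 + 14073525/13378309·1 + (-376842/461321)·1 + 31119/131806·1 = 1 ✓
b·c: 14073525/13378309·29/15 + (-376842/461321)·13/6 + 31119/131806·1 = 1/2 ✓
b·c²: 14073525/13378309·841/225 + (-376842/461321)·169/36 + 31119/131806·1 = 1/3 ✓
b·Ac: (-376842/461321)·29/10 + 31119/131806·3383/315 = 1/6 ✓
b·c³: 14073525/13378309·24389/3375 + (-376842/461321)·2197/216 + 31119/131806·1 = -5583631/11862540 ≠ 1/4 ⇒ order 3.
b·(c∘Ac): (-376842/461321)·377/60 + 31119/131806·3383/315 = -2567347/988545 ≠ 1/8
b·Ac²: (-376842/461321)·841/150 + 31119/131806·415633/18900 = 14522047/23725080 ≠ 1/12
b·A²c: 31119/131806·493/70 = 15341667/9226420 ≠ 1/24

3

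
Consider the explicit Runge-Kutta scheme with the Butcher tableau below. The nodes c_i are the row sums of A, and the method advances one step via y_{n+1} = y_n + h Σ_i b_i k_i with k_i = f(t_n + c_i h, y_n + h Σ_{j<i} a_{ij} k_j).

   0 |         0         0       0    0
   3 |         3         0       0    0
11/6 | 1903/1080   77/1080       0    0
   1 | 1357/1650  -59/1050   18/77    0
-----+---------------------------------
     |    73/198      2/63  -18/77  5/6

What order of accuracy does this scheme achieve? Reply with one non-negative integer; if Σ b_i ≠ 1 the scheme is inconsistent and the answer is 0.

4

b = (73/198, 2/63, -18/77, 5/6)
c = (0, 3, 11/6, 1)
Ac = (0, 0, 77/360, 13/50)
Σ b_i: 73/198·1 + 2/63·1 + (-18/77)·1 + 5/6·1 = 1 ✓
b·c: 2/63·3 + (-18/77)·11/6 + 5/6·1 = 1/2 ✓
b·c²: 2/63·9 + (-18/77)·121/36 + 5/6·1 = 1/3 ✓
b·Ac: (-18/77)·77/360 + 5/6·13/50 = 1/6 ✓
b·c³: 2/63·27 + (-18/77)·1331/216 + 5/6·1 = 1/4 ✓
b·(c∘Ac): (-18/77)·847/2160 + 5/6·13/50 = 1/8 ✓
b·Ac²: (-18/77)·77/120 + 5/6·7/25 = 1/12 ✓
b·A²c: 5/6·1/20 = 1/24 ✓; 4 stages ⇒ order 4.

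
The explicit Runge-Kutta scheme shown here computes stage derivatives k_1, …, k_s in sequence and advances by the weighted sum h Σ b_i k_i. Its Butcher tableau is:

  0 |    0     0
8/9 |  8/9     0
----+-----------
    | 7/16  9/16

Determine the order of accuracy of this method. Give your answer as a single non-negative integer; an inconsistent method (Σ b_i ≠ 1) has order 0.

2

b = (7/16, 9/16)
c = (0, 8/9)
Σ b_i: 7/16·1 + 9/16·1 = 1 ✓
b·c: 9/16·8/9 = 1/2 ✓; 2 stages ⇒ order 2.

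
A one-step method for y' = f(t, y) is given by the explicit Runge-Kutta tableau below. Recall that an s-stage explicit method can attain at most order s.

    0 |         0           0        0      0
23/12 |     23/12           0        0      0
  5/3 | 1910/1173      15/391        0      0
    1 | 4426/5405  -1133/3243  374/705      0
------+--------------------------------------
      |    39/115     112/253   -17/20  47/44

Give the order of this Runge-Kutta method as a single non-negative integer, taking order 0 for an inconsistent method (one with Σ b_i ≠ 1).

4

b = (39/115, 112/253, -17/20, 47/44)
c = (0, 23/12, 5/3, 1)
Ac = (0, 0, 5/68, 121/564)
Σ b_i: 39/115·1 + 112/253·1 + (-17/20)·1 + 47/44·1 = 1 ✓
b·c: 112/253·23/12 + (-17/20)·5/3 + 47/44·1 = 1/2 ✓
b·c²: 112/253·529/144 + (-17/20)·25/9 + 47/44·1 = 1/3 ✓
b·Ac: (-17/20)·5/68 + 47/44·121/564 = 1/6 ✓
b·c³: 112/253·12167/1728 + (-17/20)·125/27 + 47/44·1 = 1/4 ✓
b·(c∘Ac): (-17/20)·25/204 + 47/44·121/564 = 1/8 ✓
b·Ac²: (-17/20)·115/816 + 47/44·143/752 = 1/12 ✓
b·A²c: 47/44·11/282 = 1/24 ✓; 4 stages ⇒ order 4.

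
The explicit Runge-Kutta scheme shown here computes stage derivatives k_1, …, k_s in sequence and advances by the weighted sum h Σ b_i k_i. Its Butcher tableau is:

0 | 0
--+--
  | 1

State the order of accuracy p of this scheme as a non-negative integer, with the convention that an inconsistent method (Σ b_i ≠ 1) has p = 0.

1

b = (1)
c = (0)
Σ b_i: 1·1 = 1 ✓; 1 stage ⇒ order 1.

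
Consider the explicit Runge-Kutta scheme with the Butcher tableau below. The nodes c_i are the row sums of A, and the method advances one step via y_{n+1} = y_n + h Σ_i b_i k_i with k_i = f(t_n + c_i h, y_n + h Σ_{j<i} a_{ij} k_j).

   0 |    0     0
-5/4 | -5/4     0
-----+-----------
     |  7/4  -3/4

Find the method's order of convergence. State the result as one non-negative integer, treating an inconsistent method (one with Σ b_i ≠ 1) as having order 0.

1

b = (7/4, -3/4)
c = (0, -5/4)
Σ b_i: 7/4·1 + (-3/4)·1 = 1 ✓
b·c: (-3/4)·(-5/4) = 15/16 ≠ 1/2 ⇒ order 1.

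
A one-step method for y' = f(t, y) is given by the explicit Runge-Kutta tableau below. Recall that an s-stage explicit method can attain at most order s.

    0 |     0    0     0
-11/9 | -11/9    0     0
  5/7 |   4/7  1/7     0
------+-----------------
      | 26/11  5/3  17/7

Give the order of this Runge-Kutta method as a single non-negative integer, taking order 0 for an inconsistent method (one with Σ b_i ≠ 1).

0

b = (26/11, 5/3, 17/7)
c = (0, -11/9, 5/7)
Ac = (0, 0, -11/63)
Σ b_i: 26/11·1 + 5/3·1 + 17/7·1 = 1492/231 ≠ 1 ⇒ order 0.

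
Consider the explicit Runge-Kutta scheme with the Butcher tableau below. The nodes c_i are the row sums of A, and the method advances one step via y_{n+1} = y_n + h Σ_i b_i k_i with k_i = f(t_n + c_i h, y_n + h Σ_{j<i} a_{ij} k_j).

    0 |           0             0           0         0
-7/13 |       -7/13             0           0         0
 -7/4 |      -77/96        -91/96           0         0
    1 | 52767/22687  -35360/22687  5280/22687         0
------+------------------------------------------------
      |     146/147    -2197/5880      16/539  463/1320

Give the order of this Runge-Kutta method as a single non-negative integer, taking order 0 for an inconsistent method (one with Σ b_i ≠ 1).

b = (146/147, -2197/5880, 16/539, 463/1320)
c = (0, -7/13, -7/4, 1)
Ac = (0, 0, 49/96, 200/463)
Σ b_i: 146/147·1 + (-2197/5880)·1 + 16/539·1 + 463/1320·1 = 1 ✓
b·c: (-2197/5880)·(-7/13) + 16/539·(-7/4) + 463/1320·1 = 1/2 ✓
b·c²: (-2197/5880)·49/169 + 16/539·49/16 + 463/1320·1 = 1/3 ✓
b·Ac: 16/539·49/96 + 463/1320·200/463 = 1/6 ✓
b·c³: (-2197/5880)·(-343/2197) + 16/539·(-343/64) + 463/1320·1 = 1/4 ✓
b·(c∘Ac): 16/539·(-343/384) + 463/1320·200/463 = 1/8 ✓
b·Ac²: 16/539·(-343/1248) + 463/1320·1570/6019 = 1/12 ✓
b·A²c: 463/1320·55/463 = 1/24 ✓; 4 stages ⇒ order 4.

4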